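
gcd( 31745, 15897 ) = 7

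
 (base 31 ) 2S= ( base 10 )90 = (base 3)10100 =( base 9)110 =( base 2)1011010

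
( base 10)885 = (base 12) 619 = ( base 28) 13h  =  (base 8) 1565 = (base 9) 1183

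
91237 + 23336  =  114573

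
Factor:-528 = -2^4*3^1*11^1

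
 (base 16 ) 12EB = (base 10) 4843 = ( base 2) 1001011101011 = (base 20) C23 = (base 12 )2977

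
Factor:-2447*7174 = -17554778 = - 2^1*17^1*211^1*2447^1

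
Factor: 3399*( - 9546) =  - 32446854=-2^1* 3^2*11^1*37^1  *43^1*103^1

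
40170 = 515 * 78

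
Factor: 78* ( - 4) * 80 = - 2^7 * 3^1*5^1*13^1 = - 24960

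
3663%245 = 233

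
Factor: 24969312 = 2^5*3^2*181^1*479^1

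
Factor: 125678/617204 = 191/938 = 2^ ( - 1) *7^(-1 )*67^(-1 )*191^1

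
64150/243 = 64150/243 = 263.99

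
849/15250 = 849/15250=   0.06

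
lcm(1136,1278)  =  10224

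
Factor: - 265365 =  - 3^2*5^1*5897^1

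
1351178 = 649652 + 701526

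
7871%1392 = 911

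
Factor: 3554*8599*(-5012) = - 2^3*7^1 *179^1 * 1777^1*8599^1= - 153170960152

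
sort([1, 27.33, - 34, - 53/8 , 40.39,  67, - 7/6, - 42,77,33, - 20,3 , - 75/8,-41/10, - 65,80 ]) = [ - 65, - 42,-34, - 20, - 75/8, - 53/8,-41/10, - 7/6,1, 3, 27.33,33,  40.39, 67,77,80]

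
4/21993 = 4/21993 = 0.00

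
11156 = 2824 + 8332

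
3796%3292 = 504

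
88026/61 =1443 + 3/61 = 1443.05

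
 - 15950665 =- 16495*967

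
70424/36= 17606/9  =  1956.22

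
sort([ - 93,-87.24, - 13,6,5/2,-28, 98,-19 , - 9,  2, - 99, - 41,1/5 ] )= [-99, - 93, - 87.24, - 41,- 28 , - 19,-13, - 9, 1/5, 2,5/2,  6,98 ] 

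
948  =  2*474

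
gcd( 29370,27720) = 330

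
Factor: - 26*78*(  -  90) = 2^3*3^3*5^1*13^2 = 182520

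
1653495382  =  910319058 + 743176324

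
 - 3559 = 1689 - 5248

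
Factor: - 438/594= - 3^( - 2 )*11^( - 1)*73^1=- 73/99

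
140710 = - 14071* ( - 10)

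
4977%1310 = 1047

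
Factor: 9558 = 2^1*3^4*59^1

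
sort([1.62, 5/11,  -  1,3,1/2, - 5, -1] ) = [-5, - 1, - 1,5/11, 1/2, 1.62,  3] 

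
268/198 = 1+ 35/99 = 1.35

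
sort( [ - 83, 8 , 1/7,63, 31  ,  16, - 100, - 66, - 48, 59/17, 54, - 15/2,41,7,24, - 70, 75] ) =[ - 100, - 83,-70, - 66,-48,-15/2 , 1/7 , 59/17,7, 8,16,24, 31, 41, 54,63,  75 ] 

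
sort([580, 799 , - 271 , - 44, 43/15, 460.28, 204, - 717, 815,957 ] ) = [-717 ,-271,-44,  43/15,204,460.28,580, 799, 815, 957]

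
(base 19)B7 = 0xd8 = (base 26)88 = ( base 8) 330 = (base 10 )216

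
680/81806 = 340/40903 = 0.01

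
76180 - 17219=58961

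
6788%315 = 173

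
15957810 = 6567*2430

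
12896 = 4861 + 8035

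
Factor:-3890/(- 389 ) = 10 = 2^1 * 5^1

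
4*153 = 612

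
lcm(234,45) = 1170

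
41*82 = 3362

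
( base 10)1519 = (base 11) 1161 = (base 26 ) 26B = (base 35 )18E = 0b10111101111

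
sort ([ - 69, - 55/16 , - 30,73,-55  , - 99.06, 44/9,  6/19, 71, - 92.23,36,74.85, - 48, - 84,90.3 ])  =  [ - 99.06, - 92.23,-84, - 69, - 55, -48, - 30, -55/16, 6/19, 44/9,36,  71,73, 74.85, 90.3]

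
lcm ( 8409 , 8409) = 8409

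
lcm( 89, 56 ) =4984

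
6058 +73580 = 79638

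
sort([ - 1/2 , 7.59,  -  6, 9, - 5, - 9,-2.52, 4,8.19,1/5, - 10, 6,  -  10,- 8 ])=[ - 10, - 10, - 9,  -  8,  -  6, - 5,  -  2.52, - 1/2,  1/5,4,6,7.59, 8.19  ,  9]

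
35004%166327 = 35004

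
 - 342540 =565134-907674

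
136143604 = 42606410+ 93537194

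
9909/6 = 3303/2 = 1651.50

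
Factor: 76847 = 76847^1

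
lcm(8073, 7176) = 64584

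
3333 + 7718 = 11051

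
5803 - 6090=-287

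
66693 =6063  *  11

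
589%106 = 59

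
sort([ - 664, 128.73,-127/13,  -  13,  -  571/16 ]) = [  -  664, - 571/16,  -  13, - 127/13,128.73]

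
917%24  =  5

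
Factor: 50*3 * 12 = 1800 = 2^3*3^2 * 5^2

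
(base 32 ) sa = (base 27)16f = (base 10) 906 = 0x38A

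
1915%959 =956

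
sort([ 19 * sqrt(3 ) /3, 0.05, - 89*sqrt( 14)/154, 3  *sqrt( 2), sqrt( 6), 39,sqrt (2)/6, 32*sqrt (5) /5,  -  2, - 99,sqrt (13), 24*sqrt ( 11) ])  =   [ - 99,  -  89 *sqrt( 14)/154, - 2,0.05,sqrt( 2) /6,sqrt(6), sqrt( 13 ),3*sqrt ( 2 ), 19*sqrt ( 3)/3, 32*sqrt( 5)/5, 39 , 24 * sqrt(11)]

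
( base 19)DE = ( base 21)c9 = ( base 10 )261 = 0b100000101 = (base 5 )2021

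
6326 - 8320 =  -1994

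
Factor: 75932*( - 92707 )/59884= - 11^( - 1 )*41^1 * 463^1*1361^( - 1 )*92707^1=- 1759856981/14971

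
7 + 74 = 81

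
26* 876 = 22776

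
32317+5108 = 37425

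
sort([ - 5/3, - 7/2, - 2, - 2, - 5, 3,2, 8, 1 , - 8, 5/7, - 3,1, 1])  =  [ - 8, - 5, - 7/2, - 3, - 2, - 2, - 5/3,5/7,  1,1, 1,2,3 , 8 ]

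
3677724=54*68106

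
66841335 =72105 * 927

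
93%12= 9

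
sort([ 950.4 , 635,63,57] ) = [57,63, 635,950.4] 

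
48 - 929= - 881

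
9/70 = 9/70 = 0.13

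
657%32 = 17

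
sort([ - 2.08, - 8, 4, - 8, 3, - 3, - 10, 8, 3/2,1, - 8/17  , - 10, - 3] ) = [ - 10, - 10, - 8,-8 , - 3, - 3  , - 2.08, - 8/17, 1, 3/2,3, 4,8]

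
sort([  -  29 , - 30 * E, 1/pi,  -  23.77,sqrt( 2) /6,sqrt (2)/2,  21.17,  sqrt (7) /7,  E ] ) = [  -  30 * E, - 29,  -  23.77,sqrt( 2) /6, 1/pi,  sqrt( 7)/7, sqrt(2) /2, E,21.17 ]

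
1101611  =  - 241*( -4571 )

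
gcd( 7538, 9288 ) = 2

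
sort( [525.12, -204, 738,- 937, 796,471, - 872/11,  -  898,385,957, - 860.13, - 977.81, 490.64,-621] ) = [ -977.81,-937, -898,- 860.13, - 621, - 204, - 872/11,385,471,490.64 , 525.12, 738, 796,957 ]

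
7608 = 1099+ 6509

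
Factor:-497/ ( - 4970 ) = 2^(-1 )*5^(-1)= 1/10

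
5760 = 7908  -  2148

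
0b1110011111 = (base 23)1H7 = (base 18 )2F9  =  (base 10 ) 927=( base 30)10r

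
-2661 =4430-7091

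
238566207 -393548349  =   - 154982142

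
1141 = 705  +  436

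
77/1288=11/184  =  0.06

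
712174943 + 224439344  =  936614287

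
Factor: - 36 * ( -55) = 1980  =  2^2*3^2*5^1*11^1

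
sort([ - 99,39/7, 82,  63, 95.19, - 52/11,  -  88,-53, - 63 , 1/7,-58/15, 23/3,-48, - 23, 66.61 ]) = [  -  99, - 88, - 63, - 53, - 48, - 23, - 52/11, - 58/15,1/7, 39/7, 23/3, 63, 66.61, 82, 95.19]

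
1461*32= 46752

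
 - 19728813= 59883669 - 79612482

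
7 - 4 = 3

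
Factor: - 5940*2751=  - 2^2 * 3^4*5^1*7^1*11^1 * 131^1 = - 16340940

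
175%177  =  175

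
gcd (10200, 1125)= 75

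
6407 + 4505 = 10912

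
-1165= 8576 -9741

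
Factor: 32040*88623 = 2^3*3^4*5^1*43^1 * 89^1*229^1 = 2839480920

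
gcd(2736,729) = 9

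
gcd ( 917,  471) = 1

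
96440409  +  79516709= 175957118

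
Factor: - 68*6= - 408= - 2^3*3^1*17^1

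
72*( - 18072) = -1301184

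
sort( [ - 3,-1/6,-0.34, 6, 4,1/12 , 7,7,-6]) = [ - 6, - 3 , - 0.34, - 1/6, 1/12,4,6,  7,7]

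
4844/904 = 1211/226 = 5.36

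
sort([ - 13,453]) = [ - 13 , 453] 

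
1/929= 1/929  =  0.00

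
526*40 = 21040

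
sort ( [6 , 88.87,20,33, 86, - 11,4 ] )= [ -11,  4, 6 , 20, 33,86, 88.87] 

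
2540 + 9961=12501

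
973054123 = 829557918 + 143496205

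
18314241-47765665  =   - 29451424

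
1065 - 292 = 773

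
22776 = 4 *5694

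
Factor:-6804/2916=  - 7/3=- 3^( - 1 )*7^1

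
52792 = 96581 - 43789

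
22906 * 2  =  45812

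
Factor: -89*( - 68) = 2^2 * 17^1 *89^1=6052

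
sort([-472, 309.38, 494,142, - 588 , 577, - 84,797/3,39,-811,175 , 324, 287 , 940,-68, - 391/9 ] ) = [ -811,-588, - 472, - 84,-68 ,-391/9, 39, 142, 175 , 797/3 , 287, 309.38, 324, 494, 577,940 ]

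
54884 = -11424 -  -66308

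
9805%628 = 385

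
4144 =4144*1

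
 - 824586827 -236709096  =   - 1061295923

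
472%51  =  13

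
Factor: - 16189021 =-16189021^1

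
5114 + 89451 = 94565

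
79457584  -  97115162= - 17657578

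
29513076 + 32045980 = 61559056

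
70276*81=5692356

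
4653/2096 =4653/2096 =2.22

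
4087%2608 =1479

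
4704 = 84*56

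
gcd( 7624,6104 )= 8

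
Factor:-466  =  -2^1*233^1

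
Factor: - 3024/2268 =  - 4/3 = - 2^2 * 3^(-1 ) 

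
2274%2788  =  2274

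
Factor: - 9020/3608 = -2^ ( - 1)*5^1=-  5/2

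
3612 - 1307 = 2305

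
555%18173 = 555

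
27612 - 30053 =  - 2441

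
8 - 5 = 3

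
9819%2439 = 63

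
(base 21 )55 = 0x6e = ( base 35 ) 35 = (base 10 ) 110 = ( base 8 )156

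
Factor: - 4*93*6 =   -  2^3*3^2*31^1= -2232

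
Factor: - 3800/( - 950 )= 2^2 = 4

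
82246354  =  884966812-802720458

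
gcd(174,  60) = 6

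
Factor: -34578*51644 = - 1785746232 = - 2^3*3^2*17^1*113^1*12911^1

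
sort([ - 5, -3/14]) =[ - 5, - 3/14]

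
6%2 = 0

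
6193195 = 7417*835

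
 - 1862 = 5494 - 7356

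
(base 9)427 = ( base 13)20b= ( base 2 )101011101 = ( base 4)11131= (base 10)349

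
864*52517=45374688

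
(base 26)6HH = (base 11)3435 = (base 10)4515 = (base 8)10643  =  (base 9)6166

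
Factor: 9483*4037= 38282871=3^1*11^1*29^1*109^1*367^1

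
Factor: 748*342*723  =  184954968=2^3 * 3^3*11^1*17^1*19^1*241^1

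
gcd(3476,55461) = 1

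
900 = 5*180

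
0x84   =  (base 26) 52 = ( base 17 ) 7D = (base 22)60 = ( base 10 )132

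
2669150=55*48530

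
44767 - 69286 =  - 24519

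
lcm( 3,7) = 21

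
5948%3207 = 2741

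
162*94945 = 15381090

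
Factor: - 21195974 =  - 2^1*17^1*167^1*3733^1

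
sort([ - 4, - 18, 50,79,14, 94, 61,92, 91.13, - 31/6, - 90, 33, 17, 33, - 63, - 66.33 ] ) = [-90, -66.33,  -  63,-18, - 31/6, -4,14,17, 33,33 , 50,61, 79 , 91.13, 92, 94 ] 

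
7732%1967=1831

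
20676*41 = 847716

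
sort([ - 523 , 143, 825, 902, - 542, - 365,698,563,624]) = [- 542, - 523, - 365,143,563,624,698,825,902]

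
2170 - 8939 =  - 6769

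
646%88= 30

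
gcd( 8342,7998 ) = 86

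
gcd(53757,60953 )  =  1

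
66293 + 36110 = 102403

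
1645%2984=1645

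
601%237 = 127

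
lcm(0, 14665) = 0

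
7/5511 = 7/5511 = 0.00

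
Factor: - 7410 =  - 2^1*3^1*5^1 *13^1*19^1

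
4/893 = 4/893 = 0.00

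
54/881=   54/881=0.06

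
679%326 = 27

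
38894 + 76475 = 115369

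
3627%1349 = 929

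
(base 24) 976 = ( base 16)14EE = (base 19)eg0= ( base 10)5358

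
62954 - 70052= - 7098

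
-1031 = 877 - 1908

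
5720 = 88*65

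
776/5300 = 194/1325=0.15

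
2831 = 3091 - 260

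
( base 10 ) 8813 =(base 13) 401c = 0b10001001101101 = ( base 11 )6692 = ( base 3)110002102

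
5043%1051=839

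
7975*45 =358875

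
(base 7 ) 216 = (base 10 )111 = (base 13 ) 87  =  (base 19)5G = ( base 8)157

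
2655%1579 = 1076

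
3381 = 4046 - 665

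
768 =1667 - 899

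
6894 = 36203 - 29309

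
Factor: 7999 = 19^1*421^1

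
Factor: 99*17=3^2*11^1*17^1 = 1683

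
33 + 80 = 113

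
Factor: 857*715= 612755 = 5^1*11^1*13^1*857^1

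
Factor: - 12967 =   -  12967^1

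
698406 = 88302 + 610104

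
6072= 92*66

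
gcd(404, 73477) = 1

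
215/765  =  43/153 = 0.28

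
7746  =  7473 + 273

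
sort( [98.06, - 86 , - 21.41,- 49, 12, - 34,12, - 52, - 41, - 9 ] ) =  [ - 86, - 52, - 49, - 41, - 34,  -  21.41,  -  9,12,12, 98.06]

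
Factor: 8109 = 3^2*17^1 *53^1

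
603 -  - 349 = 952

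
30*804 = 24120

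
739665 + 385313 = 1124978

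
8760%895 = 705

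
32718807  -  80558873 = - 47840066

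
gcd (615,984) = 123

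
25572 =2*12786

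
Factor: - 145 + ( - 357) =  - 2^1*251^1 = -  502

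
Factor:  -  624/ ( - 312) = 2^1 = 2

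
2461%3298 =2461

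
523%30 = 13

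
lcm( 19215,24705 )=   172935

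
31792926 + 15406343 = 47199269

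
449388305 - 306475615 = 142912690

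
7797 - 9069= - 1272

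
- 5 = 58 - 63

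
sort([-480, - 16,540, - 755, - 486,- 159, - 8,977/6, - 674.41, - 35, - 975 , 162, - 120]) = [ - 975, - 755,-674.41, - 486, - 480,- 159,-120, - 35, - 16, - 8,162,977/6,540] 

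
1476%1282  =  194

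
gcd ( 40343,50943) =1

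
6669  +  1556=8225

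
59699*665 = 39699835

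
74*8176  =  605024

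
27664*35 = 968240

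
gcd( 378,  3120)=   6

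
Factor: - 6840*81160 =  - 555134400 = - 2^6 * 3^2*5^2 * 19^1*2029^1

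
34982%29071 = 5911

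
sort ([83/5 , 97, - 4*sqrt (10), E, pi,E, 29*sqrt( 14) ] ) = [ - 4*sqrt( 10 ) , E, E, pi, 83/5,97,29*sqrt (14) ]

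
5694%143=117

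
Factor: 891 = 3^4 * 11^1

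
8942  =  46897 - 37955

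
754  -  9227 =-8473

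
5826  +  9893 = 15719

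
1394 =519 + 875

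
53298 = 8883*6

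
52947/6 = 8824 + 1/2  =  8824.50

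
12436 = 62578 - 50142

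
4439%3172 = 1267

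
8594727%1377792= 327975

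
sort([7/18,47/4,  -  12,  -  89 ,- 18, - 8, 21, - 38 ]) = [- 89 , - 38,-18, - 12, - 8, 7/18, 47/4, 21 ] 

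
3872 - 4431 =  - 559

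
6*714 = 4284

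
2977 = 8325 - 5348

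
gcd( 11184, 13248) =48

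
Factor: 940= 2^2 * 5^1*47^1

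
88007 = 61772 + 26235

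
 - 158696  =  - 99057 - 59639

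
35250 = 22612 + 12638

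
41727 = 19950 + 21777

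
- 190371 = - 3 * 63457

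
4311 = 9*479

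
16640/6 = 2773+1/3 = 2773.33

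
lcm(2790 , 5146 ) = 231570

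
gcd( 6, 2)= 2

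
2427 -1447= 980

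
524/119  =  4 + 48/119= 4.40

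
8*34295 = 274360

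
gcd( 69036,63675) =3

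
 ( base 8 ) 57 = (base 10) 47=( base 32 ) 1F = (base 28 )1j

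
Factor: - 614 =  - 2^1*307^1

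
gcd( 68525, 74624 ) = 1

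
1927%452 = 119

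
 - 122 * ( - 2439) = 297558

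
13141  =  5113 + 8028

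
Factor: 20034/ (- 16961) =-2862/2423=- 2^1*3^3*53^1*2423^(  -  1)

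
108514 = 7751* 14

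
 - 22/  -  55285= 22/55285  =  0.00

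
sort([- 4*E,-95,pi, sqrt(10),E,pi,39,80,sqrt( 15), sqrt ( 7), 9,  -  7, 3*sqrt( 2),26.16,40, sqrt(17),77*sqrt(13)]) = [ - 95, - 4*E,  -  7,sqrt(7), E, pi, pi,sqrt( 10 ),sqrt( 15 ), sqrt ( 17),3*sqrt(2),9,26.16, 39,40, 80,77*sqrt(13)]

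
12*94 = 1128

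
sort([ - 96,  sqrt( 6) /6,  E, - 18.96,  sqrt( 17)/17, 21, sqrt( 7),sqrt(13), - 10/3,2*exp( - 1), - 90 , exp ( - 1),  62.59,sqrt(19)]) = [ - 96 , - 90,  -  18.96,-10/3, sqrt( 17 ) /17,  exp(- 1 ),sqrt( 6 )/6, 2*exp( - 1),  sqrt( 7),E, sqrt (13 ),  sqrt( 19 ),21,62.59]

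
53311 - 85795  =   - 32484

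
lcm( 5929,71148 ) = 71148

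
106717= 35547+71170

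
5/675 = 1/135 = 0.01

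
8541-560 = 7981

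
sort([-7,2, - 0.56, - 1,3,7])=[-7, - 1, - 0.56, 2,3,7]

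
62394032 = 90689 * 688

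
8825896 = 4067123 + 4758773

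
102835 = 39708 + 63127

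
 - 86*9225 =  - 793350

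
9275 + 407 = 9682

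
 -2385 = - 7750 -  - 5365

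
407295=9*45255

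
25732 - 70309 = -44577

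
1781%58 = 41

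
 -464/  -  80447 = 464/80447 = 0.01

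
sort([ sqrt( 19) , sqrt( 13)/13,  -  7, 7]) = [  -  7,  sqrt(13)/13, sqrt (19),7 ] 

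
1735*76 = 131860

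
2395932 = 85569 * 28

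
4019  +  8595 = 12614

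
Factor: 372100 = 2^2 * 5^2*61^2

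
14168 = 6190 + 7978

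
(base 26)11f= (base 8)1315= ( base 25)13h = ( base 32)md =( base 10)717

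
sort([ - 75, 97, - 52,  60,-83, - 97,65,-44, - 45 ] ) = [ - 97, - 83, - 75, - 52, - 45  , - 44, 60,65, 97]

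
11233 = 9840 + 1393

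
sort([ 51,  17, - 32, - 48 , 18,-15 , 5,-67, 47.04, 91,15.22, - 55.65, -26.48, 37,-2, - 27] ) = [  -  67,-55.65,-48, - 32 ,-27,  -  26.48,-15, - 2, 5,15.22, 17, 18, 37,47.04, 51,91 ] 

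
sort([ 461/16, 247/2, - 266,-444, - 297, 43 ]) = [ - 444,-297, - 266 , 461/16, 43, 247/2]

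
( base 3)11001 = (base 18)61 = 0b1101101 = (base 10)109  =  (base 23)4h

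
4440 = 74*60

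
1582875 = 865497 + 717378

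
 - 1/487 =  - 1/487=   - 0.00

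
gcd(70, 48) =2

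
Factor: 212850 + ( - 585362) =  - 372512=- 2^5*7^1 * 1663^1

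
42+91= 133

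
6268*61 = 382348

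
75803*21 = 1591863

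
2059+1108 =3167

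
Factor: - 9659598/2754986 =-371523/105961 = -3^1*17^ ( -1) *23^ ( - 1 )*59^1*271^( - 1)*2099^1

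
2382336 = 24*99264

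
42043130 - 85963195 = -43920065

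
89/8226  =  89/8226 =0.01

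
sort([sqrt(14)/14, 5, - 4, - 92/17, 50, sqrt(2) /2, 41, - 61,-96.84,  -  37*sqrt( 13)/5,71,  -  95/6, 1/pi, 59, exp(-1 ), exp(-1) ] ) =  [ - 96.84,- 61, - 37*sqrt(13 ) /5, - 95/6, -92/17, - 4, sqrt(14) /14, 1/pi, exp(- 1), exp(  -  1 ), sqrt(2)/2,5, 41, 50,59, 71]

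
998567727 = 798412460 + 200155267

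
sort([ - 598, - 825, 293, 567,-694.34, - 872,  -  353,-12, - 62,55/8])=[ - 872,-825,-694.34, - 598, - 353, - 62,-12,55/8,293 , 567 ]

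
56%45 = 11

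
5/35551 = 5/35551 = 0.00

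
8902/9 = 989+1/9 = 989.11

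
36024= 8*4503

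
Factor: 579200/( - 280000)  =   - 2^1*5^ (-2 )*7^( - 1 )*181^1 =- 362/175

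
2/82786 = 1/41393 = 0.00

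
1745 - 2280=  - 535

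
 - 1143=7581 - 8724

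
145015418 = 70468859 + 74546559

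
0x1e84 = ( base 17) 1a09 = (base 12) 4630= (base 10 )7812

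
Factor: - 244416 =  - 2^6*3^1*19^1*67^1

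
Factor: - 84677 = - 17^2 *293^1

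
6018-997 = 5021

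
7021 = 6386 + 635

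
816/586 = 408/293 = 1.39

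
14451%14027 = 424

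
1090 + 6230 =7320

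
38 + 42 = 80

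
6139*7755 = 47607945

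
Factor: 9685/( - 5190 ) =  - 2^( - 1)*3^( - 1)  *13^1*149^1 * 173^( - 1) = -  1937/1038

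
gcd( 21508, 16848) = 4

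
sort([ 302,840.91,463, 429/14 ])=[ 429/14,302,463,840.91 ]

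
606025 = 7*86575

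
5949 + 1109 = 7058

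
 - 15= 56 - 71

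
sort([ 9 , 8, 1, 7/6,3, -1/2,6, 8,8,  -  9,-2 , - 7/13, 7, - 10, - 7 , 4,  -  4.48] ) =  [ - 10, - 9, - 7,-4.48,- 2,  -  7/13, - 1/2, 1, 7/6, 3, 4,6, 7, 8, 8,8, 9 ]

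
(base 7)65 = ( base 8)57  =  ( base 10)47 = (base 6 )115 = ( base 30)1h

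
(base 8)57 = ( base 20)27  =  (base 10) 47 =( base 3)1202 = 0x2F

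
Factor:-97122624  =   - 2^6 * 3^1*29^1*17443^1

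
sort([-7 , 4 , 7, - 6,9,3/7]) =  [ - 7, - 6,3/7,4,7,  9 ]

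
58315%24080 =10155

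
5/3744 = 5/3744 = 0.00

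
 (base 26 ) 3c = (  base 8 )132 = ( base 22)42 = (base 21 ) 46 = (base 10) 90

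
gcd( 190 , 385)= 5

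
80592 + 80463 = 161055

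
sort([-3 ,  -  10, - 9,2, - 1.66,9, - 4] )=[ - 10 , - 9, - 4, - 3, - 1.66,2,  9 ]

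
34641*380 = 13163580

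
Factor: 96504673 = 281^1*343433^1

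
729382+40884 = 770266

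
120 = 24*5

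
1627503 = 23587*69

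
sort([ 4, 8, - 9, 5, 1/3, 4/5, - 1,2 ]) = [ - 9,- 1,1/3, 4/5, 2, 4,5, 8 ]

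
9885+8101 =17986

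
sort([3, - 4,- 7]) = [ - 7, - 4, 3 ]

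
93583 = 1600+91983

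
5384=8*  673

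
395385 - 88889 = 306496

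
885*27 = 23895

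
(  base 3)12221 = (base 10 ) 160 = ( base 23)6M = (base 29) 5F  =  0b10100000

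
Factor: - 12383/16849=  - 61^1*83^(-1) = -61/83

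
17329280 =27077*640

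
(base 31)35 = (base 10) 98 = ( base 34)2u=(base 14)70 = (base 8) 142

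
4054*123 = 498642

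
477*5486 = 2616822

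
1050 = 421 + 629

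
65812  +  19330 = 85142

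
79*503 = 39737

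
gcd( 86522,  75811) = 1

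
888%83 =58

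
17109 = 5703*3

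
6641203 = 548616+6092587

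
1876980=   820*2289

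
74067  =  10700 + 63367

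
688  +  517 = 1205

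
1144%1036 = 108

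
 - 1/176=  - 1 + 175/176 = -  0.01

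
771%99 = 78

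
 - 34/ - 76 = 17/38 =0.45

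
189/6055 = 27/865 = 0.03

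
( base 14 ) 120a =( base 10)3146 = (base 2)110001001010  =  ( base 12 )19a2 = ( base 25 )50L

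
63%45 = 18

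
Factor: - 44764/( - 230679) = 2^2*3^( - 2)*31^1*71^( - 1)  =  124/639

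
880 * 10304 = 9067520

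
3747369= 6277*597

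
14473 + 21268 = 35741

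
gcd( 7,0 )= 7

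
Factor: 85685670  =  2^1*3^2*5^1*7^1 * 43^1*3163^1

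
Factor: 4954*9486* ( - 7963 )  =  -374210387172 = - 2^2*3^2*17^1*31^1 * 2477^1*7963^1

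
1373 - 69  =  1304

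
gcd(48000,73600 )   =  3200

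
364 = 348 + 16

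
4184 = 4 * 1046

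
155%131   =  24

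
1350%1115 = 235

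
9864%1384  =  176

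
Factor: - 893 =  - 19^1*47^1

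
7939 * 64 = 508096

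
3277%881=634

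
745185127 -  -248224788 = 993409915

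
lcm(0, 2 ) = 0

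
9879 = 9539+340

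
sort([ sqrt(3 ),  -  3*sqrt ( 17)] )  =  [ - 3 *sqrt( 17 ),sqrt (3 )] 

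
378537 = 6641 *57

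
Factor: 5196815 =5^1*13^1*17^1*4703^1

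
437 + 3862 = 4299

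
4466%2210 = 46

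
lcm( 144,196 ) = 7056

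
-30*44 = -1320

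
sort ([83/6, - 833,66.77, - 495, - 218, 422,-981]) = [ - 981, - 833, - 495 , - 218, 83/6, 66.77, 422]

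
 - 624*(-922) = 575328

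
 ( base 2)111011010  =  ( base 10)474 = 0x1DA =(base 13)2A6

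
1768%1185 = 583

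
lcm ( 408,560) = 28560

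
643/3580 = 643/3580=0.18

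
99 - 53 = 46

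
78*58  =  4524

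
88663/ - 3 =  - 29555 + 2/3 = -29554.33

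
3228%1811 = 1417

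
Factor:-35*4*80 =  - 2^6*5^2*7^1 =- 11200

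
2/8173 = 2/8173 = 0.00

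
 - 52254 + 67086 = 14832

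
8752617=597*14661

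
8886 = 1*8886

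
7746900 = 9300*833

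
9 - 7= 2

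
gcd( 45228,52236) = 12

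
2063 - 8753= - 6690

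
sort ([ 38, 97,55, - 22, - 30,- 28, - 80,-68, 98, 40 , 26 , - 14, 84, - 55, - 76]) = [ - 80, - 76, - 68, - 55, - 30, - 28,  -  22, - 14,26, 38, 40, 55,84, 97 , 98]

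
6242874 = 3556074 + 2686800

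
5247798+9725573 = 14973371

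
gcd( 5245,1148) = 1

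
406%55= 21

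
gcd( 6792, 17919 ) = 3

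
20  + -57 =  - 37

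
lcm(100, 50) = 100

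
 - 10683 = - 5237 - 5446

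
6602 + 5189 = 11791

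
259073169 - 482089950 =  - 223016781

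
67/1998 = 67/1998=   0.03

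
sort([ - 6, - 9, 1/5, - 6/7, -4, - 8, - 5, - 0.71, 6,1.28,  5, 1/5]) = [ - 9, - 8, - 6,-5 , - 4 , - 6/7, - 0.71, 1/5,1/5,1.28,  5, 6 ]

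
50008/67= 746 + 26/67 = 746.39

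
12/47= 12/47 =0.26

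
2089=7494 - 5405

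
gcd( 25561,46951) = 1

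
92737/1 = 92737 = 92737.00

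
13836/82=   6918/41 =168.73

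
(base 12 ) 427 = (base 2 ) 1001011111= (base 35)HC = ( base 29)KR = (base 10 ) 607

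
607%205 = 197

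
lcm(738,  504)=20664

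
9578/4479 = 9578/4479 = 2.14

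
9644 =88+9556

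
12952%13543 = 12952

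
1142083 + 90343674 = 91485757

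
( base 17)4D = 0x51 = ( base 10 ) 81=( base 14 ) 5b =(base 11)74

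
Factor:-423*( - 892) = 2^2*3^2*47^1*223^1 = 377316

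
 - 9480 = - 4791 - 4689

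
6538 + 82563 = 89101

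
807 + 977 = 1784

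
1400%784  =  616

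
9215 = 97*95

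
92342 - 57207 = 35135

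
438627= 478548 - 39921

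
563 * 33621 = 18928623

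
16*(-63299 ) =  - 1012784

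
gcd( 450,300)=150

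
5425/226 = 24 + 1/226 = 24.00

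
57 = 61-4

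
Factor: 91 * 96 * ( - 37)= - 323232 = -2^5 *3^1*7^1*13^1 *37^1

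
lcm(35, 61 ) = 2135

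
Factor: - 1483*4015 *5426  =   - 2^1*5^1 *11^1  *  73^1*1483^1*2713^1= - 32307733370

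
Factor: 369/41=9 = 3^2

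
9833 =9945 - 112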